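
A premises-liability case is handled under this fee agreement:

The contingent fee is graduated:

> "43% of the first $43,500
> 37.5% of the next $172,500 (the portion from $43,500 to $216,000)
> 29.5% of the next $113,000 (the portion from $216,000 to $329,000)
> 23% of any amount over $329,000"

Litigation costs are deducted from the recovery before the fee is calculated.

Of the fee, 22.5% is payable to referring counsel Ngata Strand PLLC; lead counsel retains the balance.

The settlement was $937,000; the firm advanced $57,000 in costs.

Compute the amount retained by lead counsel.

Fee base (net of costs): $937,000 − $57,000 = $880,000
First $43,500 at 43% = $18,705.00
Next $172,500 at 37.5% = $64,687.50
Next $113,000 at 29.5% = $33,335.00
Remaining $551,000 at 23% = $126,730.00
Fee: $18,705.00 + $64,687.50 + $33,335.00 + $126,730.00 = $243,457.50
Referral share: 22.5% of $243,457.50 = $54,777.94; lead counsel retains $243,457.50 − $54,777.94 = $188,679.56.

$188,679.56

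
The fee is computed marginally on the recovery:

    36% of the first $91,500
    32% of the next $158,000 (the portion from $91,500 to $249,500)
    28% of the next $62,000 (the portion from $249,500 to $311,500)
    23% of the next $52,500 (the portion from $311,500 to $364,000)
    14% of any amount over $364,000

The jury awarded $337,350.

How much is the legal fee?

$106,805.50

First $91,500 at 36% = $32,940.00
Next $158,000 at 32% = $50,560.00
Next $62,000 at 28% = $17,360.00
Remaining $25,850 at 23% = $5,945.50
Fee: $32,940.00 + $50,560.00 + $17,360.00 + $5,945.50 = $106,805.50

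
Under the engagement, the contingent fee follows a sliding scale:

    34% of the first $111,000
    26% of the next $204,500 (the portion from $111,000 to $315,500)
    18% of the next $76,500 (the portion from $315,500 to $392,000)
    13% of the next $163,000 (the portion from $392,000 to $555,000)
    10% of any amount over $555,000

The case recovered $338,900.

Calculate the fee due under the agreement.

First $111,000 at 34% = $37,740.00
Next $204,500 at 26% = $53,170.00
Remaining $23,400 at 18% = $4,212.00
Fee: $37,740.00 + $53,170.00 + $4,212.00 = $95,122.00

$95,122.00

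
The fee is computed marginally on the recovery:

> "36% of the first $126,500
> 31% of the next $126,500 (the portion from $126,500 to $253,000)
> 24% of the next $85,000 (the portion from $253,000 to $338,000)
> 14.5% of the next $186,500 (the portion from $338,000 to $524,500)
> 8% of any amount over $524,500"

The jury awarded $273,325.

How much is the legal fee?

$89,633.00

First $126,500 at 36% = $45,540.00
Next $126,500 at 31% = $39,215.00
Remaining $20,325 at 24% = $4,878.00
Fee: $45,540.00 + $39,215.00 + $4,878.00 = $89,633.00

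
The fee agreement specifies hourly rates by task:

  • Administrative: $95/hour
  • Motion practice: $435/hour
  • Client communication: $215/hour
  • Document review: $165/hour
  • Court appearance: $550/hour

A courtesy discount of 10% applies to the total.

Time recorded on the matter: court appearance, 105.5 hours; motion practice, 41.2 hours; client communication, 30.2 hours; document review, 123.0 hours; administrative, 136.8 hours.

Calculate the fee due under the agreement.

Administrative: 136.8 × $95 = $12,996.00
Motion practice: 41.2 × $435 = $17,922.00
Client communication: 30.2 × $215 = $6,493.00
Document review: 123.0 × $165 = $20,295.00
Court appearance: 105.5 × $550 = $58,025.00
Subtotal: $115,731.00
Less 10% discount: −$11,573.10
Total: $115,731.00 − $11,573.10 = $104,157.90

$104,157.90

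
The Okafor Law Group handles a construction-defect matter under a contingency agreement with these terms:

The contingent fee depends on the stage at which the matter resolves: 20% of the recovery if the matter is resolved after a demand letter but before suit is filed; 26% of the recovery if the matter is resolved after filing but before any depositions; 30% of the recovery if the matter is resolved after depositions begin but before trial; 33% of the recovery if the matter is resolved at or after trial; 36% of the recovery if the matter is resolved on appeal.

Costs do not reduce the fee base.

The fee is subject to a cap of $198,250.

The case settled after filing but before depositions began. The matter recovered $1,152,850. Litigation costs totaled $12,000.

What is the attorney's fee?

Fee base is the gross recovery, $1,152,850; costs are reimbursed separately.
The matter settled after filing but before depositions began, so the 26% rate applies.
$1,152,850 × 26% = $299,741.00
$299,741.00 exceeds the $198,250 cap, so the fee is capped at $198,250.00.

$198,250.00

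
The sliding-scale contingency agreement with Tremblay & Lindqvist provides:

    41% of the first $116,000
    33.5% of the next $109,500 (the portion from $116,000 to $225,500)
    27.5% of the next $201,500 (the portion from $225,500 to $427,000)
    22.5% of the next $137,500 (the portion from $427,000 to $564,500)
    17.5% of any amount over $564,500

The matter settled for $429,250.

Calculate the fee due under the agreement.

$140,161.25

First $116,000 at 41% = $47,560.00
Next $109,500 at 33.5% = $36,682.50
Next $201,500 at 27.5% = $55,412.50
Remaining $2,250 at 22.5% = $506.25
Fee: $47,560.00 + $36,682.50 + $55,412.50 + $506.25 = $140,161.25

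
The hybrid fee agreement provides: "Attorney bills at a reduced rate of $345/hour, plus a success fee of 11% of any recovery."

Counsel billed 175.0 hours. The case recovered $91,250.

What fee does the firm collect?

Hourly: 175.0 × $345 = $60,375.00
Success fee: 11% of $91,250 = $10,037.50
Total: $60,375.00 + $10,037.50 = $70,412.50

$70,412.50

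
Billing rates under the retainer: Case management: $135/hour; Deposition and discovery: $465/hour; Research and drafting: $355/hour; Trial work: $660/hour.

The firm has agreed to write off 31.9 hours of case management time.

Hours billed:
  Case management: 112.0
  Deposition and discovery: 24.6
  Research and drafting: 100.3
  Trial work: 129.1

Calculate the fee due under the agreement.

Case management: 112.0 × $135 = $15,120.00
Deposition and discovery: 24.6 × $465 = $11,439.00
Research and drafting: 100.3 × $355 = $35,606.50
Trial work: 129.1 × $660 = $85,206.00
Subtotal: $147,371.50
Write-off: 31.9 × $135 = $4,306.50
Total: $147,371.50 − $4,306.50 = $143,065.00

$143,065.00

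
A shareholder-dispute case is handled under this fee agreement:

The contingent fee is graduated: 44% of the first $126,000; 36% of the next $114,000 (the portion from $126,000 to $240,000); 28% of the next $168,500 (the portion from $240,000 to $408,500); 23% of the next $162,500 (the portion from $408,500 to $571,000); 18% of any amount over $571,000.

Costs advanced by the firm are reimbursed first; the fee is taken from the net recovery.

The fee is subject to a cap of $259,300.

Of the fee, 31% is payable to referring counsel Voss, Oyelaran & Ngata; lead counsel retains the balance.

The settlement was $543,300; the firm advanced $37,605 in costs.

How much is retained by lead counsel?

Fee base (net of costs): $543,300 − $37,605 = $505,695
First $126,000 at 44% = $55,440.00
Next $114,000 at 36% = $41,040.00
Next $168,500 at 28% = $47,180.00
Remaining $97,195 at 23% = $22,354.85
Fee: $55,440.00 + $41,040.00 + $47,180.00 + $22,354.85 = $166,014.85
$166,014.85 is under the $259,300 cap.
Referral share: 31% of $166,014.85 = $51,464.60; lead counsel retains $166,014.85 − $51,464.60 = $114,550.25.

$114,550.25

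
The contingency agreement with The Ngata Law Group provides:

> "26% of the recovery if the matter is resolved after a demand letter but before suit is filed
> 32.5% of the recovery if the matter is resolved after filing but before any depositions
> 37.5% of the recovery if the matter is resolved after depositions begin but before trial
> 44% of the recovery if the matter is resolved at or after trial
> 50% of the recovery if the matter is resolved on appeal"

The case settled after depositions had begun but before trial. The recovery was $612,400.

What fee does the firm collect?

$229,650.00

The matter settled after depositions had begun but before trial, so the 37.5% rate applies.
$612,400 × 37.5% = $229,650.00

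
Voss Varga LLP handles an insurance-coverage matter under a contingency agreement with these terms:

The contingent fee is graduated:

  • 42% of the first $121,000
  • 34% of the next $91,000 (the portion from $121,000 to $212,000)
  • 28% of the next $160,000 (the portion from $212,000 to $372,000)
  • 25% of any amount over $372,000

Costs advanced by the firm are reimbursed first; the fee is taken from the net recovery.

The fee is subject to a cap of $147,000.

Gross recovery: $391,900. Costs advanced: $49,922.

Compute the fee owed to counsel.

Fee base (net of costs): $391,900 − $49,922 = $341,978
First $121,000 at 42% = $50,820.00
Next $91,000 at 34% = $30,940.00
Remaining $129,978 at 28% = $36,393.84
Fee: $50,820.00 + $30,940.00 + $36,393.84 = $118,153.84
$118,153.84 is under the $147,000 cap.

$118,153.84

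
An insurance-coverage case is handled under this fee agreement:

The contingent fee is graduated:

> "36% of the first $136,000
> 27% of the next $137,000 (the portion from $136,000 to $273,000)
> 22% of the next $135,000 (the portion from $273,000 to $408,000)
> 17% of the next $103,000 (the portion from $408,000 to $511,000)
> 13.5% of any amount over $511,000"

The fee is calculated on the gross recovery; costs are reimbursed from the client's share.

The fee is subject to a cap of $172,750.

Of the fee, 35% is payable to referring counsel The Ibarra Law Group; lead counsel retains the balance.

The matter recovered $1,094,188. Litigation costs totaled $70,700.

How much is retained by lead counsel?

Fee base is the gross recovery, $1,094,188; costs are reimbursed separately.
First $136,000 at 36% = $48,960.00
Next $137,000 at 27% = $36,990.00
Next $135,000 at 22% = $29,700.00
Next $103,000 at 17% = $17,510.00
Remaining $583,188 at 13.5% = $78,730.38
Fee: $48,960.00 + $36,990.00 + $29,700.00 + $17,510.00 + $78,730.38 = $211,890.38
$211,890.38 exceeds the $172,750 cap, so the fee is capped at $172,750.00.
Referral share: 35% of $172,750.00 = $60,462.50; lead counsel retains $172,750.00 − $60,462.50 = $112,287.50.

$112,287.50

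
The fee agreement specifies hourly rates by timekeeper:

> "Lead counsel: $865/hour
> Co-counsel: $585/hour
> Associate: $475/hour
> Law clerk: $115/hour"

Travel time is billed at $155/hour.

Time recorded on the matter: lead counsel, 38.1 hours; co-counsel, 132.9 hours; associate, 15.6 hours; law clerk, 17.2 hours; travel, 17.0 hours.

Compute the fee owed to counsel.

Lead counsel: 38.1 × $865 = $32,956.50
Co-counsel: 132.9 × $585 = $77,746.50
Associate: 15.6 × $475 = $7,410.00
Law clerk: 17.2 × $115 = $1,978.00
Subtotal: $32,956.50 + $77,746.50 + $7,410.00 + $1,978.00 = $120,091.00
Travel: 17.0 × $155 = $2,635.00
Total: $120,091.00 + $2,635.00 = $122,726.00

$122,726.00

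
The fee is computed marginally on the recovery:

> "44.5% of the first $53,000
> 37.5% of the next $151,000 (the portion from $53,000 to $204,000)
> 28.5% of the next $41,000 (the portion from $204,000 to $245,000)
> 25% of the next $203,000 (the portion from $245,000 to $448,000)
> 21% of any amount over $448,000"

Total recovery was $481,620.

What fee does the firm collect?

First $53,000 at 44.5% = $23,585.00
Next $151,000 at 37.5% = $56,625.00
Next $41,000 at 28.5% = $11,685.00
Next $203,000 at 25% = $50,750.00
Remaining $33,620 at 21% = $7,060.20
Fee: $23,585.00 + $56,625.00 + $11,685.00 + $50,750.00 + $7,060.20 = $149,705.20

$149,705.20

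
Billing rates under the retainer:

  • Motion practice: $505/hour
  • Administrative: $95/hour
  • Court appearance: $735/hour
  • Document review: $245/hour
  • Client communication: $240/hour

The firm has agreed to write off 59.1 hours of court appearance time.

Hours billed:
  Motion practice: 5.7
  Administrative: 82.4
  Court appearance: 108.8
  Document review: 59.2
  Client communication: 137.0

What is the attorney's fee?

Motion practice: 5.7 × $505 = $2,878.50
Administrative: 82.4 × $95 = $7,828.00
Court appearance: 108.8 × $735 = $79,968.00
Document review: 59.2 × $245 = $14,504.00
Client communication: 137.0 × $240 = $32,880.00
Subtotal: $138,058.50
Write-off: 59.1 × $735 = $43,438.50
Total: $138,058.50 − $43,438.50 = $94,620.00

$94,620.00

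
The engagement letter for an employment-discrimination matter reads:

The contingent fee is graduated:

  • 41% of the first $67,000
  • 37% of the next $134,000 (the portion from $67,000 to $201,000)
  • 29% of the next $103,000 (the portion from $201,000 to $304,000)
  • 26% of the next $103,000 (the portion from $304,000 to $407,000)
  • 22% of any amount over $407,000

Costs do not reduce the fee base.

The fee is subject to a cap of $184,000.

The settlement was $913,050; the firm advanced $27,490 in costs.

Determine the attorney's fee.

Fee base is the gross recovery, $913,050; costs are reimbursed separately.
First $67,000 at 41% = $27,470.00
Next $134,000 at 37% = $49,580.00
Next $103,000 at 29% = $29,870.00
Next $103,000 at 26% = $26,780.00
Remaining $506,050 at 22% = $111,331.00
Fee: $27,470.00 + $49,580.00 + $29,870.00 + $26,780.00 + $111,331.00 = $245,031.00
$245,031.00 exceeds the $184,000 cap, so the fee is capped at $184,000.00.

$184,000.00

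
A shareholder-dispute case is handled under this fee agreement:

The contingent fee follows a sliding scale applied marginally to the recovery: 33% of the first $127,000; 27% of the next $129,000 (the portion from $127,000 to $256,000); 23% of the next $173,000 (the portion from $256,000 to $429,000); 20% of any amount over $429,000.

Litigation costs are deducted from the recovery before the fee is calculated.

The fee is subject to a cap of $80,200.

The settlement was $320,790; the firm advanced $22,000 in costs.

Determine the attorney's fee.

Fee base (net of costs): $320,790 − $22,000 = $298,790
First $127,000 at 33% = $41,910.00
Next $129,000 at 27% = $34,830.00
Remaining $42,790 at 23% = $9,841.70
Fee: $41,910.00 + $34,830.00 + $9,841.70 = $86,581.70
$86,581.70 exceeds the $80,200 cap, so the fee is capped at $80,200.00.

$80,200.00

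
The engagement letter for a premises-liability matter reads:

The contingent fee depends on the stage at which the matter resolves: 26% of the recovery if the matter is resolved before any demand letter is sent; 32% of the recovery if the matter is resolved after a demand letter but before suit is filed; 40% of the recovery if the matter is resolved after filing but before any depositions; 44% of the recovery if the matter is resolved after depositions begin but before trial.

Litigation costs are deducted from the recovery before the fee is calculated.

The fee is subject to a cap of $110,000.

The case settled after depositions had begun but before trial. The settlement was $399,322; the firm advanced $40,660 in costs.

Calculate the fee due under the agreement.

$110,000.00

Fee base (net of costs): $399,322 − $40,660 = $358,662
The matter settled after depositions had begun but before trial, so the 44% rate applies.
$358,662 × 44% = $157,811.28
$157,811.28 exceeds the $110,000 cap, so the fee is capped at $110,000.00.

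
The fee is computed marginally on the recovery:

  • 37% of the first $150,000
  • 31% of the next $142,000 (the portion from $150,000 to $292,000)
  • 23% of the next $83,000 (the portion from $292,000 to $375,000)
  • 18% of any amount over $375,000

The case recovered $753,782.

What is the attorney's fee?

First $150,000 at 37% = $55,500.00
Next $142,000 at 31% = $44,020.00
Next $83,000 at 23% = $19,090.00
Remaining $378,782 at 18% = $68,180.76
Fee: $55,500.00 + $44,020.00 + $19,090.00 + $68,180.76 = $186,790.76

$186,790.76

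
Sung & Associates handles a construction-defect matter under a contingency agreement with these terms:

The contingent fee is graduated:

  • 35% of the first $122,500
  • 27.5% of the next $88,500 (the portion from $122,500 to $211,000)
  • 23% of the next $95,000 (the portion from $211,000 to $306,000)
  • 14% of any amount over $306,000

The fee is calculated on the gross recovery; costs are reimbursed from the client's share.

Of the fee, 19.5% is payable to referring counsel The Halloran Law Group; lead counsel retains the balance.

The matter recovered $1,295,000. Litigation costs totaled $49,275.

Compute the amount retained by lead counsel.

Fee base is the gross recovery, $1,295,000; costs are reimbursed separately.
First $122,500 at 35% = $42,875.00
Next $88,500 at 27.5% = $24,337.50
Next $95,000 at 23% = $21,850.00
Remaining $989,000 at 14% = $138,460.00
Fee: $42,875.00 + $24,337.50 + $21,850.00 + $138,460.00 = $227,522.50
Referral share: 19.5% of $227,522.50 = $44,366.89; lead counsel retains $227,522.50 − $44,366.89 = $183,155.61.

$183,155.61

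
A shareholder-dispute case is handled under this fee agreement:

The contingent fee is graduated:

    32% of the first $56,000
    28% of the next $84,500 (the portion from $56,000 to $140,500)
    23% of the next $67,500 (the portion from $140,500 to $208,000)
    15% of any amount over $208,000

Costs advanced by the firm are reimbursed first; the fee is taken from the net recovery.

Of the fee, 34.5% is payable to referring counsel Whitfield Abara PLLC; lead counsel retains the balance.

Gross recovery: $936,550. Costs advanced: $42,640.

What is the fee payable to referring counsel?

$55,197.07

Fee base (net of costs): $936,550 − $42,640 = $893,910
First $56,000 at 32% = $17,920.00
Next $84,500 at 28% = $23,660.00
Next $67,500 at 23% = $15,525.00
Remaining $685,910 at 15% = $102,886.50
Fee: $17,920.00 + $23,660.00 + $15,525.00 + $102,886.50 = $159,991.50
Referral share: 34.5% of $159,991.50 = $55,197.07; lead counsel retains $159,991.50 − $55,197.07 = $104,794.43.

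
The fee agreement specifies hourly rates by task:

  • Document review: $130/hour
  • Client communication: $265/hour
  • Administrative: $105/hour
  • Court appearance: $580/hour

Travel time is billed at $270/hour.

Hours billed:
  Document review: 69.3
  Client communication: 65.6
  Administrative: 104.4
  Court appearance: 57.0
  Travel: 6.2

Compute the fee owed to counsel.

$72,089.00

Document review: 69.3 × $130 = $9,009.00
Client communication: 65.6 × $265 = $17,384.00
Administrative: 104.4 × $105 = $10,962.00
Court appearance: 57.0 × $580 = $33,060.00
Subtotal: $9,009.00 + $17,384.00 + $10,962.00 + $33,060.00 = $70,415.00
Travel: 6.2 × $270 = $1,674.00
Total: $70,415.00 + $1,674.00 = $72,089.00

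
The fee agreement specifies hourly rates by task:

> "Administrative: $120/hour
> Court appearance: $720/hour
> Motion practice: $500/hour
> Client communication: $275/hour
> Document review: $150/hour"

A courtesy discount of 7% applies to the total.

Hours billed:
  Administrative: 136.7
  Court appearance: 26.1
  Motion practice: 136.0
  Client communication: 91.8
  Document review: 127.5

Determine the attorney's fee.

$137,236.38

Administrative: 136.7 × $120 = $16,404.00
Court appearance: 26.1 × $720 = $18,792.00
Motion practice: 136.0 × $500 = $68,000.00
Client communication: 91.8 × $275 = $25,245.00
Document review: 127.5 × $150 = $19,125.00
Subtotal: $147,566.00
Less 7% discount: −$10,329.62
Total: $147,566.00 − $10,329.62 = $137,236.38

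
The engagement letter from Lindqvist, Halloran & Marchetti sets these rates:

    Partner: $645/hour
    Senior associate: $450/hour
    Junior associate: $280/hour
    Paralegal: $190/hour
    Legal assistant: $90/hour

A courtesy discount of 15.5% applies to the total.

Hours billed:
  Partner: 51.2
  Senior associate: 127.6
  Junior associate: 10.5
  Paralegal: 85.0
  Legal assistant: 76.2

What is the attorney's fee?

$98,351.24

Partner: 51.2 × $645 = $33,024.00
Senior associate: 127.6 × $450 = $57,420.00
Junior associate: 10.5 × $280 = $2,940.00
Paralegal: 85.0 × $190 = $16,150.00
Legal assistant: 76.2 × $90 = $6,858.00
Subtotal: $116,392.00
Less 15.5% discount: −$18,040.76
Total: $116,392.00 − $18,040.76 = $98,351.24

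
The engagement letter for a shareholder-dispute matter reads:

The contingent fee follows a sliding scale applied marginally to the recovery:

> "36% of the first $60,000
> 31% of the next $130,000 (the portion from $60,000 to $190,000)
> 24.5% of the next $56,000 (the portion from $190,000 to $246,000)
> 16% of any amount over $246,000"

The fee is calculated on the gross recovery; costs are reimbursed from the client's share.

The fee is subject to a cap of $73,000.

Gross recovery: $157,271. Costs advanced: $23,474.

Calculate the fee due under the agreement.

Fee base is the gross recovery, $157,271; costs are reimbursed separately.
First $60,000 at 36% = $21,600.00
Remaining $97,271 at 31% = $30,154.01
Fee: $21,600.00 + $30,154.01 = $51,754.01
$51,754.01 is under the $73,000 cap.

$51,754.01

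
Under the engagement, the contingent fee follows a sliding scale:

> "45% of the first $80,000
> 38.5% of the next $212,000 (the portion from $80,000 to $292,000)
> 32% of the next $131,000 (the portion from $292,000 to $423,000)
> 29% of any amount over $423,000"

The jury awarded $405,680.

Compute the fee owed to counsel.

$153,997.60

First $80,000 at 45% = $36,000.00
Next $212,000 at 38.5% = $81,620.00
Remaining $113,680 at 32% = $36,377.60
Fee: $36,000.00 + $81,620.00 + $36,377.60 = $153,997.60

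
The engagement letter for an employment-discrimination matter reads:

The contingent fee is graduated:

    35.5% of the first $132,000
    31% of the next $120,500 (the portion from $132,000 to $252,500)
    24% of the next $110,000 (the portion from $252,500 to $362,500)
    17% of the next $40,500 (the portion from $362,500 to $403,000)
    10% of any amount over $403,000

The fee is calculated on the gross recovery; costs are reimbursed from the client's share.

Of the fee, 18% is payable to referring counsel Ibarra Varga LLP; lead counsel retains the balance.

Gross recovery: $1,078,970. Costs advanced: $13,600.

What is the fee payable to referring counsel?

Fee base is the gross recovery, $1,078,970; costs are reimbursed separately.
First $132,000 at 35.5% = $46,860.00
Next $120,500 at 31% = $37,355.00
Next $110,000 at 24% = $26,400.00
Next $40,500 at 17% = $6,885.00
Remaining $675,970 at 10% = $67,597.00
Fee: $46,860.00 + $37,355.00 + $26,400.00 + $6,885.00 + $67,597.00 = $185,097.00
Referral share: 18% of $185,097.00 = $33,317.46; lead counsel retains $185,097.00 − $33,317.46 = $151,779.54.

$33,317.46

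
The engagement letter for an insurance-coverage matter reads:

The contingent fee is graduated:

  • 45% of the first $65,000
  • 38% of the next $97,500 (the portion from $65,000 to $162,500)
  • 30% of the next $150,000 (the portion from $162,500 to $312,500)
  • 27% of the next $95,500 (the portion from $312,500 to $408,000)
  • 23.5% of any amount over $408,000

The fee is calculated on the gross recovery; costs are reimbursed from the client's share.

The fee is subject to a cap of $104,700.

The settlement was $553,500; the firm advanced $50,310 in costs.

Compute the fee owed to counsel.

Fee base is the gross recovery, $553,500; costs are reimbursed separately.
First $65,000 at 45% = $29,250.00
Next $97,500 at 38% = $37,050.00
Next $150,000 at 30% = $45,000.00
Next $95,500 at 27% = $25,785.00
Remaining $145,500 at 23.5% = $34,192.50
Fee: $29,250.00 + $37,050.00 + $45,000.00 + $25,785.00 + $34,192.50 = $171,277.50
$171,277.50 exceeds the $104,700 cap, so the fee is capped at $104,700.00.

$104,700.00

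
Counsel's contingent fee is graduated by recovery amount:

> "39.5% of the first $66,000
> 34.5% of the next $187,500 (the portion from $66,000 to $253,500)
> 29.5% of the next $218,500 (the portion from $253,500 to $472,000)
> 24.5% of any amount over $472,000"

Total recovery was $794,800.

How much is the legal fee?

First $66,000 at 39.5% = $26,070.00
Next $187,500 at 34.5% = $64,687.50
Next $218,500 at 29.5% = $64,457.50
Remaining $322,800 at 24.5% = $79,086.00
Fee: $26,070.00 + $64,687.50 + $64,457.50 + $79,086.00 = $234,301.00

$234,301.00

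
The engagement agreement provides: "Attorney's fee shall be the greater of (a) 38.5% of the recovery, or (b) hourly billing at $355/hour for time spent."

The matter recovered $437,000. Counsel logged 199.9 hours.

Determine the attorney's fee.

$168,245.00

(a) 38.5% of $437,000 = $168,245.00
(b) 199.9 × $355 = $70,964.50
The greater is (a): $168,245.00.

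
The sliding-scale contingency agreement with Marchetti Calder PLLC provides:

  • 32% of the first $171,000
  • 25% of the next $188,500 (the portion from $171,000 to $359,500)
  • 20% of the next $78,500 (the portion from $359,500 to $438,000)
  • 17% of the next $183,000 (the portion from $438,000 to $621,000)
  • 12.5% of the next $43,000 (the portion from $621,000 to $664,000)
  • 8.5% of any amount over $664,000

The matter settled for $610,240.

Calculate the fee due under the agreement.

$146,825.80

First $171,000 at 32% = $54,720.00
Next $188,500 at 25% = $47,125.00
Next $78,500 at 20% = $15,700.00
Remaining $172,240 at 17% = $29,280.80
Fee: $54,720.00 + $47,125.00 + $15,700.00 + $29,280.80 = $146,825.80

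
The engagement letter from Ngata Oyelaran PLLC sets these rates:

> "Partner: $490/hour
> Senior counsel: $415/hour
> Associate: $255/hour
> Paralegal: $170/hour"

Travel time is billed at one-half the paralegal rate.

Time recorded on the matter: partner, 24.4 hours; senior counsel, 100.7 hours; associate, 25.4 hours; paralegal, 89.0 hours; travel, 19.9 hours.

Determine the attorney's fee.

$77,045.00

Partner: 24.4 × $490 = $11,956.00
Senior counsel: 100.7 × $415 = $41,790.50
Associate: 25.4 × $255 = $6,477.00
Paralegal: 89.0 × $170 = $15,130.00
Subtotal: $11,956.00 + $41,790.50 + $6,477.00 + $15,130.00 = $75,353.50
Travel: 19.9 × ($170 ÷ 2) = 19.9 × $85.00 = $1,691.50
Total: $75,353.50 + $1,691.50 = $77,045.00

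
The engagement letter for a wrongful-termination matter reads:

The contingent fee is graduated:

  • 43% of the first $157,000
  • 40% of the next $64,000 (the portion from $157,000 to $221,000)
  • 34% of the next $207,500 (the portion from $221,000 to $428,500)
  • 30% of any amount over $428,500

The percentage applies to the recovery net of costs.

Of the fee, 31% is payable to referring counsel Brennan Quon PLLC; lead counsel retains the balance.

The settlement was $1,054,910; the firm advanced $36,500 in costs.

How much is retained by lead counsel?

$235,036.77

Fee base (net of costs): $1,054,910 − $36,500 = $1,018,410
First $157,000 at 43% = $67,510.00
Next $64,000 at 40% = $25,600.00
Next $207,500 at 34% = $70,550.00
Remaining $589,910 at 30% = $176,973.00
Fee: $67,510.00 + $25,600.00 + $70,550.00 + $176,973.00 = $340,633.00
Referral share: 31% of $340,633.00 = $105,596.23; lead counsel retains $340,633.00 − $105,596.23 = $235,036.77.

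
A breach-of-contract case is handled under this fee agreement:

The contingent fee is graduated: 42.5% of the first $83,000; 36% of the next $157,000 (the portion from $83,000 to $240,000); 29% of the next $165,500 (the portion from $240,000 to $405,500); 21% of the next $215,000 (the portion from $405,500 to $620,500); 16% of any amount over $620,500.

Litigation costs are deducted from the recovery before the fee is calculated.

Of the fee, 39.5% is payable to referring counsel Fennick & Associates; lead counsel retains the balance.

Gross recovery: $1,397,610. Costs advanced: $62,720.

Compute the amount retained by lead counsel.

$181,041.65

Fee base (net of costs): $1,397,610 − $62,720 = $1,334,890
First $83,000 at 42.5% = $35,275.00
Next $157,000 at 36% = $56,520.00
Next $165,500 at 29% = $47,995.00
Next $215,000 at 21% = $45,150.00
Remaining $714,390 at 16% = $114,302.40
Fee: $35,275.00 + $56,520.00 + $47,995.00 + $45,150.00 + $114,302.40 = $299,242.40
Referral share: 39.5% of $299,242.40 = $118,200.75; lead counsel retains $299,242.40 − $118,200.75 = $181,041.65.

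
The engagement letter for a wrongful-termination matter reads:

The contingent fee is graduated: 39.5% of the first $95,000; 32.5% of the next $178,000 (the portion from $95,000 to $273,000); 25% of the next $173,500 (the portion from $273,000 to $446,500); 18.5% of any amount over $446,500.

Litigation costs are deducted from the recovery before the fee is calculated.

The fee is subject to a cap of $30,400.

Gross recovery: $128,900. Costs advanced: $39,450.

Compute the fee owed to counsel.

Fee base (net of costs): $128,900 − $39,450 = $89,450
First $89,450 at 39.5% = $35,332.75
$35,332.75 exceeds the $30,400 cap, so the fee is capped at $30,400.00.

$30,400.00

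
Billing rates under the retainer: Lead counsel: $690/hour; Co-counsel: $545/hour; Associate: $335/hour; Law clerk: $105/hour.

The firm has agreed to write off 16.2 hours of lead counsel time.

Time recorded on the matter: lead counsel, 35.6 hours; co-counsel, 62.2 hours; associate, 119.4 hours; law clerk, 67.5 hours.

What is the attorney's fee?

$94,371.50

Lead counsel: 35.6 × $690 = $24,564.00
Co-counsel: 62.2 × $545 = $33,899.00
Associate: 119.4 × $335 = $39,999.00
Law clerk: 67.5 × $105 = $7,087.50
Subtotal: $105,549.50
Write-off: 16.2 × $690 = $11,178.00
Total: $105,549.50 − $11,178.00 = $94,371.50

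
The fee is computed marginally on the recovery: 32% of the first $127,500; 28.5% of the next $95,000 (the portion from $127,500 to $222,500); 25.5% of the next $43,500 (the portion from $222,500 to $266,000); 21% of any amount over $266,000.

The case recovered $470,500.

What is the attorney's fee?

$121,912.50

First $127,500 at 32% = $40,800.00
Next $95,000 at 28.5% = $27,075.00
Next $43,500 at 25.5% = $11,092.50
Remaining $204,500 at 21% = $42,945.00
Fee: $40,800.00 + $27,075.00 + $11,092.50 + $42,945.00 = $121,912.50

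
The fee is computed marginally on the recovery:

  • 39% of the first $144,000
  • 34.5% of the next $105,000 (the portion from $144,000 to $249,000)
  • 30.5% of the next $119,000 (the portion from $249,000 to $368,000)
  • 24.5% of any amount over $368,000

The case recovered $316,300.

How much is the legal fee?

$112,911.50

First $144,000 at 39% = $56,160.00
Next $105,000 at 34.5% = $36,225.00
Remaining $67,300 at 30.5% = $20,526.50
Fee: $56,160.00 + $36,225.00 + $20,526.50 = $112,911.50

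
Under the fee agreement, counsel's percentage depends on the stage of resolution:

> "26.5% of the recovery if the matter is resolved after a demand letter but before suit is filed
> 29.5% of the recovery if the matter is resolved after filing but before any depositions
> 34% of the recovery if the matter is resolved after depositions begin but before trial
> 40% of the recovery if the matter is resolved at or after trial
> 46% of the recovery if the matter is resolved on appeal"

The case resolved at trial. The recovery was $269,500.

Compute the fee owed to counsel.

$107,800.00

The matter resolved at trial, so the 40% rate applies.
$269,500 × 40% = $107,800.00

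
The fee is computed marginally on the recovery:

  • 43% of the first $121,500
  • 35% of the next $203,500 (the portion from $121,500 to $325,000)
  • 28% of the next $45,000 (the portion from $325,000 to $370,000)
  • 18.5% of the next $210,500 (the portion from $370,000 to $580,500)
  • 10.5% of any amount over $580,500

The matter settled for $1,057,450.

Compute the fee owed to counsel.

$225,092.25

First $121,500 at 43% = $52,245.00
Next $203,500 at 35% = $71,225.00
Next $45,000 at 28% = $12,600.00
Next $210,500 at 18.5% = $38,942.50
Remaining $476,950 at 10.5% = $50,079.75
Fee: $52,245.00 + $71,225.00 + $12,600.00 + $38,942.50 + $50,079.75 = $225,092.25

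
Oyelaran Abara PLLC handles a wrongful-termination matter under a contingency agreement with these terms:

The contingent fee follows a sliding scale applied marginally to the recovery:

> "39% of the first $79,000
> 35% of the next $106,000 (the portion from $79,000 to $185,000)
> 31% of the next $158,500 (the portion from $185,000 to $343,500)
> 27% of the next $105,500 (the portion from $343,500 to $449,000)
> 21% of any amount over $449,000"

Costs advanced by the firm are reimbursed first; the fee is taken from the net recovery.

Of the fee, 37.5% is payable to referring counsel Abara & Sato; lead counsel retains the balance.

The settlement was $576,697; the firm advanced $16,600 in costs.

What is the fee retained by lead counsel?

$105,537.73

Fee base (net of costs): $576,697 − $16,600 = $560,097
First $79,000 at 39% = $30,810.00
Next $106,000 at 35% = $37,100.00
Next $158,500 at 31% = $49,135.00
Next $105,500 at 27% = $28,485.00
Remaining $111,097 at 21% = $23,330.37
Fee: $30,810.00 + $37,100.00 + $49,135.00 + $28,485.00 + $23,330.37 = $168,860.37
Referral share: 37.5% of $168,860.37 = $63,322.64; lead counsel retains $168,860.37 − $63,322.64 = $105,537.73.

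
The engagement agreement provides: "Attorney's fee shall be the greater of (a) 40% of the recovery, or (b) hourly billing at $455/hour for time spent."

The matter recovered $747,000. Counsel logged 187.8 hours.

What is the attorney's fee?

(a) 40% of $747,000 = $298,800.00
(b) 187.8 × $455 = $85,449.00
The greater is (a): $298,800.00.

$298,800.00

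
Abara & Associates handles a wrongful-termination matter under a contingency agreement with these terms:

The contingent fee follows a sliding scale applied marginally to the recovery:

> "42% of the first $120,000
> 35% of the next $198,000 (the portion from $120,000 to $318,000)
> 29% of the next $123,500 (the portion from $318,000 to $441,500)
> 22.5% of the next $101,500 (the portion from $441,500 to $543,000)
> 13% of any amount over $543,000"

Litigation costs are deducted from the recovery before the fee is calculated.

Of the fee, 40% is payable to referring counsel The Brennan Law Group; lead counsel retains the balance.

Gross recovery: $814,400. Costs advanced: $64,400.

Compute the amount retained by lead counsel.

$123,157.50

Fee base (net of costs): $814,400 − $64,400 = $750,000
First $120,000 at 42% = $50,400.00
Next $198,000 at 35% = $69,300.00
Next $123,500 at 29% = $35,815.00
Next $101,500 at 22.5% = $22,837.50
Remaining $207,000 at 13% = $26,910.00
Fee: $50,400.00 + $69,300.00 + $35,815.00 + $22,837.50 + $26,910.00 = $205,262.50
Referral share: 40% of $205,262.50 = $82,105.00; lead counsel retains $205,262.50 − $82,105.00 = $123,157.50.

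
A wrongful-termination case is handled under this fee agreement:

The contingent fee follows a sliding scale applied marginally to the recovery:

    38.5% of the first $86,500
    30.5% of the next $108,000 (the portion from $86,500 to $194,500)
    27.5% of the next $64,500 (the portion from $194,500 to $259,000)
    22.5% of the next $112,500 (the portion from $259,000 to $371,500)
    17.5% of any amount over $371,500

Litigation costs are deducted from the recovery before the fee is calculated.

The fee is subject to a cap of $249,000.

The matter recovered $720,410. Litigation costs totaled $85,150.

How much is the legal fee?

Fee base (net of costs): $720,410 − $85,150 = $635,260
First $86,500 at 38.5% = $33,302.50
Next $108,000 at 30.5% = $32,940.00
Next $64,500 at 27.5% = $17,737.50
Next $112,500 at 22.5% = $25,312.50
Remaining $263,760 at 17.5% = $46,158.00
Fee: $33,302.50 + $32,940.00 + $17,737.50 + $25,312.50 + $46,158.00 = $155,450.50
$155,450.50 is under the $249,000 cap.

$155,450.50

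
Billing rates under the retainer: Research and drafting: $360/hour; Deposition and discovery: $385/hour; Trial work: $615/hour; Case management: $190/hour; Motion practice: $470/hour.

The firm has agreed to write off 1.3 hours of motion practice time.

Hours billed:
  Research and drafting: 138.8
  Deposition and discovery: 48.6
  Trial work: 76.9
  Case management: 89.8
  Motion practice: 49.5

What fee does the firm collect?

Research and drafting: 138.8 × $360 = $49,968.00
Deposition and discovery: 48.6 × $385 = $18,711.00
Trial work: 76.9 × $615 = $47,293.50
Case management: 89.8 × $190 = $17,062.00
Motion practice: 49.5 × $470 = $23,265.00
Subtotal: $156,299.50
Write-off: 1.3 × $470 = $611.00
Total: $156,299.50 − $611.00 = $155,688.50

$155,688.50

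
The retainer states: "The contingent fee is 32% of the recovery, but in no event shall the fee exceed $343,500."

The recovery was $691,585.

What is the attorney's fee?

$221,307.20

32% of $691,585 = $221,307.20
That is under the $343,500 cap.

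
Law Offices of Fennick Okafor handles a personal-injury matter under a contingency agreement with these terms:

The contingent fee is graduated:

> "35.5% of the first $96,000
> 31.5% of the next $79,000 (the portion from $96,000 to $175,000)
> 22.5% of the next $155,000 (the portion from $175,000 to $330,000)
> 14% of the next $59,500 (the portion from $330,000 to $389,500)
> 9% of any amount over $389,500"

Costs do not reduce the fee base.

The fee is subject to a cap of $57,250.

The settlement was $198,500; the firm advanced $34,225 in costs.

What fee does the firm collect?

Fee base is the gross recovery, $198,500; costs are reimbursed separately.
First $96,000 at 35.5% = $34,080.00
Next $79,000 at 31.5% = $24,885.00
Remaining $23,500 at 22.5% = $5,287.50
Fee: $34,080.00 + $24,885.00 + $5,287.50 = $64,252.50
$64,252.50 exceeds the $57,250 cap, so the fee is capped at $57,250.00.

$57,250.00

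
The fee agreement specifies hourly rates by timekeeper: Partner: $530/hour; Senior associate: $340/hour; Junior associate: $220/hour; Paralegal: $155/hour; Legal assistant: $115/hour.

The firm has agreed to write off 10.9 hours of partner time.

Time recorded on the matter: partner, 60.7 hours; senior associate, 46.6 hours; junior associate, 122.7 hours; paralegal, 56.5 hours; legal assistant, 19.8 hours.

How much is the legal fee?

Partner: 60.7 × $530 = $32,171.00
Senior associate: 46.6 × $340 = $15,844.00
Junior associate: 122.7 × $220 = $26,994.00
Paralegal: 56.5 × $155 = $8,757.50
Legal assistant: 19.8 × $115 = $2,277.00
Subtotal: $86,043.50
Write-off: 10.9 × $530 = $5,777.00
Total: $86,043.50 − $5,777.00 = $80,266.50

$80,266.50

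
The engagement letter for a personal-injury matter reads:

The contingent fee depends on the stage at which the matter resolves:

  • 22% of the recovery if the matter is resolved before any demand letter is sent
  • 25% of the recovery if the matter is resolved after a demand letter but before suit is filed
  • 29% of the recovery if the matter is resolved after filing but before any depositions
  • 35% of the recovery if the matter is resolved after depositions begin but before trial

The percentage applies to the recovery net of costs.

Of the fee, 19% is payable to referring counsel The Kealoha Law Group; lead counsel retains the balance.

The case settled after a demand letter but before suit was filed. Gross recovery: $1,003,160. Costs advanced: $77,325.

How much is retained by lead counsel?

Fee base (net of costs): $1,003,160 − $77,325 = $925,835
The matter settled after a demand letter but before suit was filed, so the 25% rate applies.
$925,835 × 25% = $231,458.75
Referral share: 19% of $231,458.75 = $43,977.16; lead counsel retains $231,458.75 − $43,977.16 = $187,481.59.

$187,481.59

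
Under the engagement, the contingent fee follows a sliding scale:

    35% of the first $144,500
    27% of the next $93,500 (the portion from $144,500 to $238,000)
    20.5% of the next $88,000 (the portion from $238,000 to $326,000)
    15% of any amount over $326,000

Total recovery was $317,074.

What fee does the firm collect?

$92,030.17

First $144,500 at 35% = $50,575.00
Next $93,500 at 27% = $25,245.00
Remaining $79,074 at 20.5% = $16,210.17
Fee: $50,575.00 + $25,245.00 + $16,210.17 = $92,030.17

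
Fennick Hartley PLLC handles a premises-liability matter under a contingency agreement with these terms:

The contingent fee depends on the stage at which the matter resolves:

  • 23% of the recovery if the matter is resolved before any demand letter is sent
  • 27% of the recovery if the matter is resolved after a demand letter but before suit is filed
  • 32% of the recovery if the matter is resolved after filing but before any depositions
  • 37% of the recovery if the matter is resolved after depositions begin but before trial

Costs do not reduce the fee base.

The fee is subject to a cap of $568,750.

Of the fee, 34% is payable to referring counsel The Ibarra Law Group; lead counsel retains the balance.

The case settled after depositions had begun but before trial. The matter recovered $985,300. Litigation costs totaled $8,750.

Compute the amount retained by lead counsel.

Fee base is the gross recovery, $985,300; costs are reimbursed separately.
The matter settled after depositions had begun but before trial, so the 37% rate applies.
$985,300 × 37% = $364,561.00
$364,561.00 is under the $568,750 cap.
Referral share: 34% of $364,561.00 = $123,950.74; lead counsel retains $364,561.00 − $123,950.74 = $240,610.26.

$240,610.26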